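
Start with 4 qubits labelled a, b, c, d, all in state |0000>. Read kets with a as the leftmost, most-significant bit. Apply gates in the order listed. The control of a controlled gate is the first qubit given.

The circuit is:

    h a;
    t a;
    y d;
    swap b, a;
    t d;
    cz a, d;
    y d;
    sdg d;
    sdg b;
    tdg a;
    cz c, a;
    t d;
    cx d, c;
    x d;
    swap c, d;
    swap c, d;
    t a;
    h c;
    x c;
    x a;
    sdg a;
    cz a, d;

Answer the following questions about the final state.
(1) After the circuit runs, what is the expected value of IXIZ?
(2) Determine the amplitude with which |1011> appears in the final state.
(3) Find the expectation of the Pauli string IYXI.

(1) In the final state, IXIZ has expectation -sqrt(2)/2.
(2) The amplitude on |1011> is exp(3*I*pi/4)/2.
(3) The observable IYXI averages to -sqrt(2)/2.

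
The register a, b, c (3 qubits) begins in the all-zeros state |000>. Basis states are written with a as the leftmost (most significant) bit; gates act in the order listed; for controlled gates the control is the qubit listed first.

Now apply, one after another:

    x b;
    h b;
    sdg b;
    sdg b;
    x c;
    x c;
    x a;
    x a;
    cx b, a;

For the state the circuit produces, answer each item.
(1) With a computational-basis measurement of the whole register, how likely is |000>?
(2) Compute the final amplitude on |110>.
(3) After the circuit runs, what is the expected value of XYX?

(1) Outcome |000> occurs with probability 1/2.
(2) |110> carries amplitude sqrt(2)/2 in the final state.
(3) The expectation value of XYX is 0.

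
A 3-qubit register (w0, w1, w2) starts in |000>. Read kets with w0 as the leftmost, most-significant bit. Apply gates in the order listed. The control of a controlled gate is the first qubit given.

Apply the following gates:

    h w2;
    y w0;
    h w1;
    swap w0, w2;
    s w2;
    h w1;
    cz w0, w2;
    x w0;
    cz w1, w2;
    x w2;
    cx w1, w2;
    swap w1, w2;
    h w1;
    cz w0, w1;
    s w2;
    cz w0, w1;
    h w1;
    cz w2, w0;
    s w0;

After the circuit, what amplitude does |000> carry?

The final state's coefficient on |000> equals sqrt(2)/2.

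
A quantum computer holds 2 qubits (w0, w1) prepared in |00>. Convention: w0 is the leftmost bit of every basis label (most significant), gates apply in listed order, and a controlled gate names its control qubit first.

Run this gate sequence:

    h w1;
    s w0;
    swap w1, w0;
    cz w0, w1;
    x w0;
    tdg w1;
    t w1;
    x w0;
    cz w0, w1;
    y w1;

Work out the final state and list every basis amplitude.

The final amplitudes are 0 on |00>, sqrt(2)*I/2 on |01>, 0 on |10>, sqrt(2)*I/2 on |11>. Key observation: gates 4-9 undo each other exactly, leaving only the rest of the circuit to track.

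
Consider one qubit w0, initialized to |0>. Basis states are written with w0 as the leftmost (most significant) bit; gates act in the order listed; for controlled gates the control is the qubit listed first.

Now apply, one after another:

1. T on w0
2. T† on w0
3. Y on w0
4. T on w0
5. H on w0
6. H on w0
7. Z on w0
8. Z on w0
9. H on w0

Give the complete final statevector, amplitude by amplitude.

After the circuit, the state carries amplitude sqrt(2)*exp(3*I*pi/4)/2 on |0>, -sqrt(2)*exp(3*I*pi/4)/2 on |1>. Key observation: steps 6-9 multiply out to the identity, so the circuit reduces to the remaining gates.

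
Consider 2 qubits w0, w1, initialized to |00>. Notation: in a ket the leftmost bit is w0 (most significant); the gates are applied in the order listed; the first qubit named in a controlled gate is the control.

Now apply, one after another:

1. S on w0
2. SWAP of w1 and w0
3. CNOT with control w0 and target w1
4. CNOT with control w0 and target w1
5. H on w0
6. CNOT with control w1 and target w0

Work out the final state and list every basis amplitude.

After the circuit, the state carries amplitude sqrt(2)/2 on |00>, 0 on |01>, sqrt(2)/2 on |10>, 0 on |11>.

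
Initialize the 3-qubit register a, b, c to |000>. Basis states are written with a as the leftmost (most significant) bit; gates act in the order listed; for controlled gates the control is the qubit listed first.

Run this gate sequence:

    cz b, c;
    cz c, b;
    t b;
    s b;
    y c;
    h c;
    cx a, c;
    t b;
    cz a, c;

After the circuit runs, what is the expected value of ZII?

The observable ZII averages to 1.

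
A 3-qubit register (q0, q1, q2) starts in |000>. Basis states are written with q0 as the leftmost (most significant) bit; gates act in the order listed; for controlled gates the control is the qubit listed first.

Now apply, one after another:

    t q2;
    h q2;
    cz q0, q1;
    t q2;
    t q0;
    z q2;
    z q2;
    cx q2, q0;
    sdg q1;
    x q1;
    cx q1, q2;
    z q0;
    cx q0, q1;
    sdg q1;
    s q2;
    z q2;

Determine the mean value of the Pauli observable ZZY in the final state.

The observable ZZY averages to 0.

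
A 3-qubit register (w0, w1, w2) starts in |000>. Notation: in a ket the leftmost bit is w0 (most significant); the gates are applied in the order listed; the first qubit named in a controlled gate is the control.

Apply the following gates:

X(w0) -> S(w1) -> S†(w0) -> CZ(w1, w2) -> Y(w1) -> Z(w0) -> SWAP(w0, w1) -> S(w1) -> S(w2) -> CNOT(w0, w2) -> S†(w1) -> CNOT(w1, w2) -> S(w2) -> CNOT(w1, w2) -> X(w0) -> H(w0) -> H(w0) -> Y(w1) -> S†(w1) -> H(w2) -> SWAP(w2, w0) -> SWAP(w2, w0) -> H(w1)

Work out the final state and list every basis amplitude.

The resulting statevector has amplitude I/2 on |000>, -I/2 on |001>, I/2 on |010>, -I/2 on |011>, 0 on |100>, 0 on |101>, 0 on |110>, 0 on |111>.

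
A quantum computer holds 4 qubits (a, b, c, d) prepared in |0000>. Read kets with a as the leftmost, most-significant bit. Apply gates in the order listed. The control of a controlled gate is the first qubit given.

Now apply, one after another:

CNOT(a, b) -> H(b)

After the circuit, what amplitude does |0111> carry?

|0111> carries amplitude 0 in the final state.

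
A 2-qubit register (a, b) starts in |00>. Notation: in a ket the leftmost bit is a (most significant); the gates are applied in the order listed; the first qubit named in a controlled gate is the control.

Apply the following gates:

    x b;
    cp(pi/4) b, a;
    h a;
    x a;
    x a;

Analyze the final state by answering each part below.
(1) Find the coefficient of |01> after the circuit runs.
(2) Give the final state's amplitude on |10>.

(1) The amplitude on |01> is sqrt(2)/2. Key observation: steps 4-5 multiply out to the identity, so the circuit reduces to the remaining gates.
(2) |10> carries amplitude 0 in the final state.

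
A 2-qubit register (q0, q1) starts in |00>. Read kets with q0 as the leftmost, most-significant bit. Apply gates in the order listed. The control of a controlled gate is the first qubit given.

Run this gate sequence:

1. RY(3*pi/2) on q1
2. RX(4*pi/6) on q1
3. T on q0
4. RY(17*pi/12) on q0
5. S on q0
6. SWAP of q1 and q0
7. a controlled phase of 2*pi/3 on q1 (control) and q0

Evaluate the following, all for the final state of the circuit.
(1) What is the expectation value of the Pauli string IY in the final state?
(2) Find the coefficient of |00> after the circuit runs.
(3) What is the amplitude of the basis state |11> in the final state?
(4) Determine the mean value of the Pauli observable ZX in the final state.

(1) The expectation value of IY is -sqrt(6)/16 - sqrt(2)/16.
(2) |00> carries amplitude -sqrt(4 - 2*sqrt(2))/16 + sqrt(6*sqrt(2) + 12)/16 - I*sqrt(12 - 6*sqrt(2))/16 + 3*I*sqrt(2*sqrt(2) + 4)/16 in the final state.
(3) The amplitude on |11> is -sqrt(6*sqrt(2) + 12)*exp(2*I*pi/3)/16 - 3*sqrt(4 - 2*sqrt(2))*exp(2*I*pi/3)/16 - sqrt(2*sqrt(2) + 4)*exp(I*pi/6)/16 - sqrt(12 - 6*sqrt(2))*exp(I*pi/6)/16.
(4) The expectation value of ZX is -3*sqrt(2)/16 - sqrt(6)/16.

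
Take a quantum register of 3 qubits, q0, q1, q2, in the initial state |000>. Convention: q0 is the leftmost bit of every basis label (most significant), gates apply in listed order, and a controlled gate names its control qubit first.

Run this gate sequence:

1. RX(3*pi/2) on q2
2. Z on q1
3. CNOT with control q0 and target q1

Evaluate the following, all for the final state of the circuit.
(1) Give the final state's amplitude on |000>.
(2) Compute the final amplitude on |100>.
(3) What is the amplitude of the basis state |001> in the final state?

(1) The amplitude on |000> is -sqrt(2)/2.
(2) |100> carries amplitude 0 in the final state.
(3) The amplitude on |001> is -sqrt(2)*I/2.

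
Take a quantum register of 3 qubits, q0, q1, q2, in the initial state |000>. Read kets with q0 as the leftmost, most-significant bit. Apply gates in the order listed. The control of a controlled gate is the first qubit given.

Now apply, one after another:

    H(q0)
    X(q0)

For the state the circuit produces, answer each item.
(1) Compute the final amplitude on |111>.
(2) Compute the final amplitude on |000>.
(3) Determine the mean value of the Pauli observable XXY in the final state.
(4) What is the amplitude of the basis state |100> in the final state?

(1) |111> carries amplitude 0 in the final state.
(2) The final state's coefficient on |000> equals sqrt(2)/2.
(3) In the final state, XXY has expectation 0.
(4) The final state's coefficient on |100> equals sqrt(2)/2.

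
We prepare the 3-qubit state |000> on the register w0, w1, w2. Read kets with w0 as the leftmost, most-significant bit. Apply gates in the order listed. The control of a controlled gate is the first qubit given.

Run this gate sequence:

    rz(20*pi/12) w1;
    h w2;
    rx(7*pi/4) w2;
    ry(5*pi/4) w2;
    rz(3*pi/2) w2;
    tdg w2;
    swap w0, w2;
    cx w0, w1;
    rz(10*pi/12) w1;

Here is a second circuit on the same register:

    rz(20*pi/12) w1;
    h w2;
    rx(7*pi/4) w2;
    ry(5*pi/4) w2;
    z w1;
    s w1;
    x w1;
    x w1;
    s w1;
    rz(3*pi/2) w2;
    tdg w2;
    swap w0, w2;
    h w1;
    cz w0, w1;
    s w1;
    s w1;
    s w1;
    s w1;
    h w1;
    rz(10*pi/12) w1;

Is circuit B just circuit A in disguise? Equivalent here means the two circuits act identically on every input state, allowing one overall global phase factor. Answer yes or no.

Yes, they are equivalent — the unitaries differ by at most a global phase.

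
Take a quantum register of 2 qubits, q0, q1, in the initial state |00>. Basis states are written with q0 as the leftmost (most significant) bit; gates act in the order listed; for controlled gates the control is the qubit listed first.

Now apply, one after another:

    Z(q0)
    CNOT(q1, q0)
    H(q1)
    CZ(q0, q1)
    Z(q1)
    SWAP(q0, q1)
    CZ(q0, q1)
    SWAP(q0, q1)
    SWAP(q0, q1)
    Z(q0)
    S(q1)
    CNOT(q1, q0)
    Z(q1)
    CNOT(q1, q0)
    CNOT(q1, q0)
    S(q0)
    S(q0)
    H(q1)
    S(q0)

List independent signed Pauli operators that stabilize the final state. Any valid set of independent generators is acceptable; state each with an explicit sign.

The final state is stabilized by the group generated by -YI, +IX; other independent generating sets are equally valid.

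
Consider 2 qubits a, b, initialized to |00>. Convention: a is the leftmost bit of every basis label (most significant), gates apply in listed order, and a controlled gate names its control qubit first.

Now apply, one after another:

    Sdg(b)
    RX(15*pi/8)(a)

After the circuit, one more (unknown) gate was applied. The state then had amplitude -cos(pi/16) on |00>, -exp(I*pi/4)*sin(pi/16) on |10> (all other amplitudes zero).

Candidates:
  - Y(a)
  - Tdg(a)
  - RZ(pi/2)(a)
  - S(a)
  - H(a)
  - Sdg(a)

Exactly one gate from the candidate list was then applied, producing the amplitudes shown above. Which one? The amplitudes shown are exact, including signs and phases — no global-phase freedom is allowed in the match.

It was Tdg(a) that produced the state shown.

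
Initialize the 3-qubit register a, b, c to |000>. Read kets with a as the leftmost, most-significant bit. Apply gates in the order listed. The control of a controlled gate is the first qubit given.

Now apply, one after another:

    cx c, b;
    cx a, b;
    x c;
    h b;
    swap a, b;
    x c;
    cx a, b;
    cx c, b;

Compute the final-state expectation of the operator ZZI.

The expectation value of ZZI is 1.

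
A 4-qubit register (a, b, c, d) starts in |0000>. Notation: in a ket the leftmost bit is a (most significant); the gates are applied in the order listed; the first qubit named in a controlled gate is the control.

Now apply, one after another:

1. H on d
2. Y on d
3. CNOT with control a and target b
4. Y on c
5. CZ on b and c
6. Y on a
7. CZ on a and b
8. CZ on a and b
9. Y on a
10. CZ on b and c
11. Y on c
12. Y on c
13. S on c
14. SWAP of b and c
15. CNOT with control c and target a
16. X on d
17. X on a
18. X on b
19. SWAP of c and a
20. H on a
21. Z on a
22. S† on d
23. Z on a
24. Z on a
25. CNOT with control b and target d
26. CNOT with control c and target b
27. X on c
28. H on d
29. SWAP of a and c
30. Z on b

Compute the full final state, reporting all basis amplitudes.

The resulting statevector has amplitude sqrt(2)*(-1 + I)/4 on |0100>, sqrt(2)*(1 + I)/4 on |0101>, sqrt(2)*(1 - I)/4 on |0110>, sqrt(2)*(-1 - I)/4 on |0111>, and 0 on every other basis state. Key observation: steps 4-11 multiply out to the identity, so the circuit reduces to the remaining gates.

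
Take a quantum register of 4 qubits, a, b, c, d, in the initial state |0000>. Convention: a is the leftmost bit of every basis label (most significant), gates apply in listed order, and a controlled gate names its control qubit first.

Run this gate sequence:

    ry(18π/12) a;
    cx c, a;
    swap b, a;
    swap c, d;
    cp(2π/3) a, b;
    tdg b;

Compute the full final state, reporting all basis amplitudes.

The resulting statevector has amplitude -sqrt(2)/2 on |0000>, -sqrt(2)*exp(3*I*pi/4)/2 on |0100>, and 0 on every other basis state.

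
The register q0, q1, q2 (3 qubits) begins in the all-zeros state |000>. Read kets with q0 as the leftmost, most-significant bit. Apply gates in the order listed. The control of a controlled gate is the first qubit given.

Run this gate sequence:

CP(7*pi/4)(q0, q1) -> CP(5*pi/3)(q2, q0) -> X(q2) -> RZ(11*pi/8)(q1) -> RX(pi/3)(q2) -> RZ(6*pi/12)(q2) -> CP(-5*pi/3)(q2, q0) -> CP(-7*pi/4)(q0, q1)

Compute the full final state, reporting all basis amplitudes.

After the circuit, the state carries amplitude exp(9*I*pi/16)/2 on |000>, -sqrt(3)*exp(9*I*pi/16)/2 on |001>, and 0 on every other basis state.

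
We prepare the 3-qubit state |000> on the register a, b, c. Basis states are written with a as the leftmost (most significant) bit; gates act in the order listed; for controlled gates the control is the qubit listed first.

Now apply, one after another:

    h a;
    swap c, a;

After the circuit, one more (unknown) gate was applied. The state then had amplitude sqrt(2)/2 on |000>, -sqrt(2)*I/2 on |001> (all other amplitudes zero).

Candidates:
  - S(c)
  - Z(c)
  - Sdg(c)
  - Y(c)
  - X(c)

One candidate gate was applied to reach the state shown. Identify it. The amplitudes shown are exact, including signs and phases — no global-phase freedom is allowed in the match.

It was Sdg(c) that produced the state shown.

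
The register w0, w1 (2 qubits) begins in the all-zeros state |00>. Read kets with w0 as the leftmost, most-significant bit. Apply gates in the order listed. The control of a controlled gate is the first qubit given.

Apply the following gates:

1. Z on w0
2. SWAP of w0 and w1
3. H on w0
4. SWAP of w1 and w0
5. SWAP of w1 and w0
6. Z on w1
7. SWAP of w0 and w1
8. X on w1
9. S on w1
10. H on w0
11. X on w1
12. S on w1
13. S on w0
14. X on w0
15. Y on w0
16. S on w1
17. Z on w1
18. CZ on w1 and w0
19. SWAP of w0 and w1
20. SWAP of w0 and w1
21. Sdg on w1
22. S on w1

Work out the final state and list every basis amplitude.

The final amplitudes are 1/2 on |00>, -I/2 on |01>, -I/2 on |10>, 1/2 on |11>.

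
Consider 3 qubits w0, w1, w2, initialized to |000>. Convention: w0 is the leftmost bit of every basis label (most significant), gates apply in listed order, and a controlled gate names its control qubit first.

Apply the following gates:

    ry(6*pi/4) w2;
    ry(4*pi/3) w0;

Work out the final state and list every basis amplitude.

After the circuit, the state carries amplitude sqrt(2)/4 on |000>, -sqrt(2)/4 on |001>, 0 on |010>, 0 on |011>, -sqrt(6)/4 on |100>, sqrt(6)/4 on |101>, 0 on |110>, 0 on |111>.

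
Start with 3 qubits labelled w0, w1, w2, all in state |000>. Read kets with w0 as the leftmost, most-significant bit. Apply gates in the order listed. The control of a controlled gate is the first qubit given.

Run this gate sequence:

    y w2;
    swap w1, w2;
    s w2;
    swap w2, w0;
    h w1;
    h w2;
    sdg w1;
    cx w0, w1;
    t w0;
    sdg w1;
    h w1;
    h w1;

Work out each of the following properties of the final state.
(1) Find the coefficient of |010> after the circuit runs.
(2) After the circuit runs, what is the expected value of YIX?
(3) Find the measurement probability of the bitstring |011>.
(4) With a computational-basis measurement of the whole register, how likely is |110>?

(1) The amplitude on |010> is I/2. Key observation: steps 11-12 multiply out to the identity, so the circuit reduces to the remaining gates.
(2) The observable YIX averages to 0.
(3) A full measurement returns |011> with probability 1/4.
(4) Outcome |110> occurs with probability 0.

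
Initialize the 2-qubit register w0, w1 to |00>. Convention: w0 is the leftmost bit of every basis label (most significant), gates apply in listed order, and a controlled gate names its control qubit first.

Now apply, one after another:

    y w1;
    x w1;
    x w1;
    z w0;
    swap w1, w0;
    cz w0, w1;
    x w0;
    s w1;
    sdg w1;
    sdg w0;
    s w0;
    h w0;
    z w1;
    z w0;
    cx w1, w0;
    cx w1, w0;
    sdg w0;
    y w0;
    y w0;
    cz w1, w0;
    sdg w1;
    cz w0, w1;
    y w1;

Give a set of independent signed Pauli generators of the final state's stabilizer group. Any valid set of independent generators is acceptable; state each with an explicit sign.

The final state is stabilized by the group generated by +YI, -IZ; other independent generating sets are equally valid.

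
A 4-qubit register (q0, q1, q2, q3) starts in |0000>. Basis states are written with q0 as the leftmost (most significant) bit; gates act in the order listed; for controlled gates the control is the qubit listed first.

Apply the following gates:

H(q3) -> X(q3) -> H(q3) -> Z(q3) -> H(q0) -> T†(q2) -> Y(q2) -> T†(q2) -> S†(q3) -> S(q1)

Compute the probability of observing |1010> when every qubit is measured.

A full measurement returns |1010> with probability 1/2.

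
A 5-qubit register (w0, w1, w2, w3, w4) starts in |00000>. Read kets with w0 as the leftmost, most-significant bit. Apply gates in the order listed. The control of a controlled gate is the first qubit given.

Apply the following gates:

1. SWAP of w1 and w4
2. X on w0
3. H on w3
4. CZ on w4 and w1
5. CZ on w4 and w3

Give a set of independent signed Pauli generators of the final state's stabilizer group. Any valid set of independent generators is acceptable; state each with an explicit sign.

The stabilizer group can be generated by +IIIXI, -ZIIII, +IZIII, +IIZII, +IIIIZ, among other valid generating sets.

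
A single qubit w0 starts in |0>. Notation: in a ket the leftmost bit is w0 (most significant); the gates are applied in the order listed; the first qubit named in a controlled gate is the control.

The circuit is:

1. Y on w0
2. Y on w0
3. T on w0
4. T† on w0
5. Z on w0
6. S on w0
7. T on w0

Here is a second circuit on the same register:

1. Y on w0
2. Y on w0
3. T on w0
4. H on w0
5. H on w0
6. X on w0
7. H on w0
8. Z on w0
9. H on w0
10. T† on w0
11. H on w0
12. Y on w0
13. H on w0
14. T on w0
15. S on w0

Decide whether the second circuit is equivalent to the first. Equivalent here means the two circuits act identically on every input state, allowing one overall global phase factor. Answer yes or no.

No: there is an input state on which the two circuits produce genuinely different outputs (not merely differing by a phase).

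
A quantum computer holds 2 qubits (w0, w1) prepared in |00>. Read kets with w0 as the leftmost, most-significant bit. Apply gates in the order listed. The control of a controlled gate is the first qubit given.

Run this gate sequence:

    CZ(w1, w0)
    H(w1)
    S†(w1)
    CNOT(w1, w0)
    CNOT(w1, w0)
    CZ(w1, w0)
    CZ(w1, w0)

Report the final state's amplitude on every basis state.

After the circuit, the state carries amplitude sqrt(2)/2 on |00>, -sqrt(2)*I/2 on |01>, 0 on |10>, 0 on |11>. Key observation: gates 4-5 undo each other exactly, leaving only the rest of the circuit to track.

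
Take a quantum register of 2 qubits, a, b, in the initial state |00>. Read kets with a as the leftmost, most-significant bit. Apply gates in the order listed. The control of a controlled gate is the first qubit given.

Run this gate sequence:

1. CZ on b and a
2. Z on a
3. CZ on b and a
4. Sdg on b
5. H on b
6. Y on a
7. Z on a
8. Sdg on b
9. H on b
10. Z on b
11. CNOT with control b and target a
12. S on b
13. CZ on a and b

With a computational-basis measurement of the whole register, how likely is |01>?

A full measurement returns |01> with probability 1/2.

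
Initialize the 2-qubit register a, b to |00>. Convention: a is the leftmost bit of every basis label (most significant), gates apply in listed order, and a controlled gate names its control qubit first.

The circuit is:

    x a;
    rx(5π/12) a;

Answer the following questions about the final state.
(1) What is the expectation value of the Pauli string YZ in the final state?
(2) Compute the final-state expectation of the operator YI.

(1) The observable YZ averages to sqrt(2)/4 + sqrt(6)/4.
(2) In the final state, YI has expectation sqrt(2)/4 + sqrt(6)/4.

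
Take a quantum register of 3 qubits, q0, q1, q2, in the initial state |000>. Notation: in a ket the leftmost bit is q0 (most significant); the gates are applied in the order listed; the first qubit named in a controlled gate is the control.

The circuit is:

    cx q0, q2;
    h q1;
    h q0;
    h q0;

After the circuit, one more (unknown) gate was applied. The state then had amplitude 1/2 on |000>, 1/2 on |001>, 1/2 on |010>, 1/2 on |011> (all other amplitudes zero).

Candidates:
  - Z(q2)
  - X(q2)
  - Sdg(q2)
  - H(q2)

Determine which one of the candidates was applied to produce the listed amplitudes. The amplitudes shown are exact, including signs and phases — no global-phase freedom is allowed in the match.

The applied gate was H(q2). Key observation: steps 3-4 multiply out to the identity, so the circuit reduces to the remaining gates.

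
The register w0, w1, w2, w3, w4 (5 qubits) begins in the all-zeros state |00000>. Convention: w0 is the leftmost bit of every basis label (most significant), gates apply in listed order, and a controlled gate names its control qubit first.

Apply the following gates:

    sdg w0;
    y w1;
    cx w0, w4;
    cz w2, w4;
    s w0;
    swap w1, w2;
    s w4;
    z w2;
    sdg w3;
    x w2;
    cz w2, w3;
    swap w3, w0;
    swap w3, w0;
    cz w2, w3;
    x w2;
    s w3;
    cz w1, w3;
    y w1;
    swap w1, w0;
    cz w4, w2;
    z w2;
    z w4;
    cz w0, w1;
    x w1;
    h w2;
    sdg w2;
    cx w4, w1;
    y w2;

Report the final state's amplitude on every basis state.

After the circuit, the state carries amplitude -sqrt(2)/2 on |11000>, -sqrt(2)*I/2 on |11100>, and 0 on every other basis state. Key observation: gates 9-16 undo each other exactly, leaving only the rest of the circuit to track.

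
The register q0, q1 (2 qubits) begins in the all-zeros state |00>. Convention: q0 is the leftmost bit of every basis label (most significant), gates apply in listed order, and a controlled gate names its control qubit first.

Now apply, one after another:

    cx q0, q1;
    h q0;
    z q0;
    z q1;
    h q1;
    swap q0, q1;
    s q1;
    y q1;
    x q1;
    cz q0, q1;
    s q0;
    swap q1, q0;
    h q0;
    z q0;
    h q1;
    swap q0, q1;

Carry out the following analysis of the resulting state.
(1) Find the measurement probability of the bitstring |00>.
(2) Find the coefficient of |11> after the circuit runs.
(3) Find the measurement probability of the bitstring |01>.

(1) The probability of measuring |00> is 1/2.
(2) The amplitude on |11> is -1/2 - I/2.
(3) The probability of measuring |01> is 0.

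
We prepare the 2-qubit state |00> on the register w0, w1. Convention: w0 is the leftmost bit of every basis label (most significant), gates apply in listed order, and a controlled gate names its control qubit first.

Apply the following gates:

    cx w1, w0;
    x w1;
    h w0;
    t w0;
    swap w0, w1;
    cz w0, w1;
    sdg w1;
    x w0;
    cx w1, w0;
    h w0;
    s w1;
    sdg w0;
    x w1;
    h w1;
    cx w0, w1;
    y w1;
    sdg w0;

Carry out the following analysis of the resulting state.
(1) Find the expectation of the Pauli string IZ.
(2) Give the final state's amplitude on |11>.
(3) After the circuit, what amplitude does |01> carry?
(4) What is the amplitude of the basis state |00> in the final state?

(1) The observable IZ averages to sqrt(2)/2.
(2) The amplitude on |11> is sqrt(2)*(-exp(3*I*pi/4) + I)/4.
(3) |01> carries amplitude sqrt(2)*(-exp(3*I*pi/4) + I)/4 in the final state.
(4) The amplitude on |00> is sqrt(2)*(exp(3*I*pi/4) + I)/4.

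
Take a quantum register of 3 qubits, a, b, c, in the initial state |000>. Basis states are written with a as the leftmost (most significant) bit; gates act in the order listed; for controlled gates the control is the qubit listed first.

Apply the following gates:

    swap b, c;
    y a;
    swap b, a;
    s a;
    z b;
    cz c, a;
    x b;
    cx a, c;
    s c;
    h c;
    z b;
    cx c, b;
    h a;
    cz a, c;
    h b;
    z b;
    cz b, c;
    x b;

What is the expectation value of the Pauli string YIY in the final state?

In the final state, YIY has expectation 1.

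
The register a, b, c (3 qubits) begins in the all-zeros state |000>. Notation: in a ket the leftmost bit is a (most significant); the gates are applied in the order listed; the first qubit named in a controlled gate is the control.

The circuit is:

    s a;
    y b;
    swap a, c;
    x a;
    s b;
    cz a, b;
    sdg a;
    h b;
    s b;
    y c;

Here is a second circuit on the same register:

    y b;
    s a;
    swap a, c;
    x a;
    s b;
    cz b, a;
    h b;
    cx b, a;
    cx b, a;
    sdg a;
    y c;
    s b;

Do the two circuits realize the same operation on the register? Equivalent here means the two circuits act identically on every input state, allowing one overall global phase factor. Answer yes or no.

Yes: on every input state the two circuits agree up to one overall phase factor.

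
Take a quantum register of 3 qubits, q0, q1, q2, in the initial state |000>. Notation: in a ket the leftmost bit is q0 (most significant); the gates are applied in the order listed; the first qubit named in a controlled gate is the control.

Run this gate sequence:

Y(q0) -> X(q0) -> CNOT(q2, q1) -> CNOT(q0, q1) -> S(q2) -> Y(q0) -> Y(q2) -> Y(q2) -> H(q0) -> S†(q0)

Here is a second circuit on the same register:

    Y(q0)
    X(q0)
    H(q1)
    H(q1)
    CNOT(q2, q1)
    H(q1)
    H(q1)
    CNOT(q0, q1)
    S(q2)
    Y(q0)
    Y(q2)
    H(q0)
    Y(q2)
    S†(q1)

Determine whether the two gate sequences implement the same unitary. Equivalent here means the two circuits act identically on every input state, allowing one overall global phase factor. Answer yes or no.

No — the two circuits implement different unitaries, even allowing a global phase.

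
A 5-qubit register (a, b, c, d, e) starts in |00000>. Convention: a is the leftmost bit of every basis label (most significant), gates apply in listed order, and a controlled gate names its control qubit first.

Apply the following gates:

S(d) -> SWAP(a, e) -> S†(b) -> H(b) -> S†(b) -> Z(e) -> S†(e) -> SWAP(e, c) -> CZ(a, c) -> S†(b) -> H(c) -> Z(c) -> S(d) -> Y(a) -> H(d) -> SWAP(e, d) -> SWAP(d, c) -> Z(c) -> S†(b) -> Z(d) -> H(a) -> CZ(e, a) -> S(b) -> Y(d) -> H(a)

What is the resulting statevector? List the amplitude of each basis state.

The resulting statevector has amplitude sqrt(2)/4 on |00001>, -sqrt(2)/4 on |00011>, -sqrt(2)/4 on |01001>, sqrt(2)/4 on |01011>, sqrt(2)/4 on |10000>, -sqrt(2)/4 on |10010>, -sqrt(2)/4 on |11000>, sqrt(2)/4 on |11010>, and 0 on every other basis state.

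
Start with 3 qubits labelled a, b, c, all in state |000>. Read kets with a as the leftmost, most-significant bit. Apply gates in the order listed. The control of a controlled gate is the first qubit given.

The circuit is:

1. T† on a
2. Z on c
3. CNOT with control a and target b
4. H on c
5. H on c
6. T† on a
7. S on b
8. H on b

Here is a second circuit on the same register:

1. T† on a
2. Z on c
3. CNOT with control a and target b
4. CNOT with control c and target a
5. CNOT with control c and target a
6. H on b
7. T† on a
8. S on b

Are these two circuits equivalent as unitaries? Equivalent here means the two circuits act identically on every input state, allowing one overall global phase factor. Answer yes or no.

No: there is an input state on which the two circuits produce genuinely different outputs (not merely differing by a phase).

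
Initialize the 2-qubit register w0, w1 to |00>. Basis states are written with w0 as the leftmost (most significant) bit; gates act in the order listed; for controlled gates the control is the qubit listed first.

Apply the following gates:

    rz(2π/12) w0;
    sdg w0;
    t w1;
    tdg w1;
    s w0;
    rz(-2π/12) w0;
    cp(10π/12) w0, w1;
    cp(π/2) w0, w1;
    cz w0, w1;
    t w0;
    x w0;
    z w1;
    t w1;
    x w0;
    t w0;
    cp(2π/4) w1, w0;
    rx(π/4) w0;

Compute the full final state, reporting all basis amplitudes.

The resulting statevector has amplitude sqrt(sqrt(2) + 2)/2 on |00>, 0 on |01>, -I*sqrt(2 - sqrt(2))/2 on |10>, 0 on |11>. Key observation: the block from step 1 through step 6 cancels to the identity and can be dropped.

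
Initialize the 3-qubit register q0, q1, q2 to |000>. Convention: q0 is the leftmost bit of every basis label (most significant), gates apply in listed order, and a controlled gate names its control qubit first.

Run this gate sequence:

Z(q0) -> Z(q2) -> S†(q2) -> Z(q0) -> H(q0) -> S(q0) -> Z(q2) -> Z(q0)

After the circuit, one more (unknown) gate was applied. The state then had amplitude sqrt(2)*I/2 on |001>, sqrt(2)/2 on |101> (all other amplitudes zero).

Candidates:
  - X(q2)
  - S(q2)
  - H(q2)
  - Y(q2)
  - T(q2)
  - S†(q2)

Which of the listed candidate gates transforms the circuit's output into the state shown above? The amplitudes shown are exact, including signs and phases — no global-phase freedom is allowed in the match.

The applied gate was Y(q2).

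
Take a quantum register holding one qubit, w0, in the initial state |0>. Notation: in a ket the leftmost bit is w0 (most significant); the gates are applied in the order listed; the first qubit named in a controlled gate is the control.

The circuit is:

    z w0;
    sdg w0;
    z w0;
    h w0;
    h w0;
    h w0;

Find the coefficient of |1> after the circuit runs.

The amplitude on |1> is sqrt(2)/2. Key observation: gates 5-6 undo each other exactly, leaving only the rest of the circuit to track.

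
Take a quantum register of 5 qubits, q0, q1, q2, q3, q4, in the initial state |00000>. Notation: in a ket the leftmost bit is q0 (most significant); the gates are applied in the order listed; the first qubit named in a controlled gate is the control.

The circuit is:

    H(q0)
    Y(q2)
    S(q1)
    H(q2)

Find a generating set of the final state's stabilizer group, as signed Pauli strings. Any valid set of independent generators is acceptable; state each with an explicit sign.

The stabilizer group can be generated by +XIIII, -IIXII, +IZIII, +IIIZI, +IIIIZ, among other valid generating sets.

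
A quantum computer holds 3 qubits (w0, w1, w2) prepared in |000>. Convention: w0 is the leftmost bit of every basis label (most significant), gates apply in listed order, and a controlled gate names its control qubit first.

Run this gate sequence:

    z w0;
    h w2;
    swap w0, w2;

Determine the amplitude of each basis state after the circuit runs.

After the circuit, the state carries amplitude sqrt(2)/2 on |000>, sqrt(2)/2 on |100>, and 0 on every other basis state.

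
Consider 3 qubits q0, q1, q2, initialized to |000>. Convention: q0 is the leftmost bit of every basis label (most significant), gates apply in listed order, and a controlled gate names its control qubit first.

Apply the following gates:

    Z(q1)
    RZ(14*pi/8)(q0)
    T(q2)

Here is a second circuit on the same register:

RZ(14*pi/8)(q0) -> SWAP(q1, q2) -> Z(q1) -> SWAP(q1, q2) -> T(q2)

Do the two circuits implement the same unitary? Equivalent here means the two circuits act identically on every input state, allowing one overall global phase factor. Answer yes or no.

No, they are not equivalent — no single phase factor reconciles the two unitaries.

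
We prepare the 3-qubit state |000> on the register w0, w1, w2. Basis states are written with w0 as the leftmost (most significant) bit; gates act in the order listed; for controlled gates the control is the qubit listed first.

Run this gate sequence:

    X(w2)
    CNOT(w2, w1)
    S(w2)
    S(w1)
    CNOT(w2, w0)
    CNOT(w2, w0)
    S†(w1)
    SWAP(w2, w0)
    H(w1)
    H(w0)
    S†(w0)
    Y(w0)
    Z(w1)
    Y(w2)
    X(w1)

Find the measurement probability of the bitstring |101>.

A full measurement returns |101> with probability 1/4. Key observation: gates 4-7 undo each other exactly, leaving only the rest of the circuit to track.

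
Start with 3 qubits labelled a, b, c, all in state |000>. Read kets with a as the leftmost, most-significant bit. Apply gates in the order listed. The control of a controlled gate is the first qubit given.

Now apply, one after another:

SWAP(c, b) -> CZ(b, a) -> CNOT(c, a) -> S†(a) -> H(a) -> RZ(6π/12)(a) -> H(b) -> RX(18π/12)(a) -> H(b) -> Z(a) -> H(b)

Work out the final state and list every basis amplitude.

The resulting statevector has amplitude sqrt(2)*exp(I*pi/4)/2 on |100>, sqrt(2)*exp(I*pi/4)/2 on |110>, and 0 on every other basis state.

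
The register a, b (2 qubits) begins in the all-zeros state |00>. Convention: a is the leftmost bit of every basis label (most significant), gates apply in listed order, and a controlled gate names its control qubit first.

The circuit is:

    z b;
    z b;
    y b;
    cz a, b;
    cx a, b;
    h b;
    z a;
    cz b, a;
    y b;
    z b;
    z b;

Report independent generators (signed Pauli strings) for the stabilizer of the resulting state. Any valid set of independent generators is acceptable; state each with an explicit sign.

The stabilizer group can be generated by +IX, +ZI, among other valid generating sets.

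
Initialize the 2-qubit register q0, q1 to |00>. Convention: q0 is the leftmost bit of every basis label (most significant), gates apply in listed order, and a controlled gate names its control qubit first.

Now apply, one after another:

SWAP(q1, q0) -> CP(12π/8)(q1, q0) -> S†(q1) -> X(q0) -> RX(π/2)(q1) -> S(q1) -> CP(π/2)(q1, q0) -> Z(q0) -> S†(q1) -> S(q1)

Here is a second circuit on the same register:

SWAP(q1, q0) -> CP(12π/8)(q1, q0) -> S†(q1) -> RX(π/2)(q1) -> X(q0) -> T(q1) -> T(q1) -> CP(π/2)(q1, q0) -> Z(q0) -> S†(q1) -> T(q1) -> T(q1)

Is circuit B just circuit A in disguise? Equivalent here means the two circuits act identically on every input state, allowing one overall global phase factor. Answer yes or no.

Yes, they are equivalent — the unitaries differ by at most a global phase.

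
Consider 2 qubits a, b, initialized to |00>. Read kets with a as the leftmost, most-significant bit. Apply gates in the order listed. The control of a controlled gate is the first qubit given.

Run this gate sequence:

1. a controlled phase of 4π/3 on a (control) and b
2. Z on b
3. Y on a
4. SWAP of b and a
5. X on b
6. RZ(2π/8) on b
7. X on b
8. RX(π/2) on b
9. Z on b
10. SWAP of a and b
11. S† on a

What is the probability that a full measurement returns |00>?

Outcome |00> occurs with probability 1/2.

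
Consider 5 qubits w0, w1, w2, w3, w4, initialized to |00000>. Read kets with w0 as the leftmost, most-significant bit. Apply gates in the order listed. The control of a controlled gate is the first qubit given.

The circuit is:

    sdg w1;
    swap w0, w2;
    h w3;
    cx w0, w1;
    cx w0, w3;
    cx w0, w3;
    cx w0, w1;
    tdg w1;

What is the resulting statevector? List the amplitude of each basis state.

After the circuit, the state carries amplitude sqrt(2)/2 on |00000>, sqrt(2)/2 on |00010>, and 0 on every other basis state. Key observation: steps 4-7 multiply out to the identity, so the circuit reduces to the remaining gates.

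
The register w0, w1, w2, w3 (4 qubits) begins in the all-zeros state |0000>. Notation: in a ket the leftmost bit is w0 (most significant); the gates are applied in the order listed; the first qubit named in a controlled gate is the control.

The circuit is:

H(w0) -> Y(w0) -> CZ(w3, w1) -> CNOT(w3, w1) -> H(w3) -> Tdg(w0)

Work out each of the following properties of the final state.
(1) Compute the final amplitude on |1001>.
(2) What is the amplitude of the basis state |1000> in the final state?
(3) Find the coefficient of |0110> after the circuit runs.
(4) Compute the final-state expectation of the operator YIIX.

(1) The final state's coefficient on |1001> equals exp(I*pi/4)/2.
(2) The amplitude on |1000> is exp(I*pi/4)/2.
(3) The amplitude on |0110> is 0.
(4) The expectation value of YIIX is sqrt(2)/2.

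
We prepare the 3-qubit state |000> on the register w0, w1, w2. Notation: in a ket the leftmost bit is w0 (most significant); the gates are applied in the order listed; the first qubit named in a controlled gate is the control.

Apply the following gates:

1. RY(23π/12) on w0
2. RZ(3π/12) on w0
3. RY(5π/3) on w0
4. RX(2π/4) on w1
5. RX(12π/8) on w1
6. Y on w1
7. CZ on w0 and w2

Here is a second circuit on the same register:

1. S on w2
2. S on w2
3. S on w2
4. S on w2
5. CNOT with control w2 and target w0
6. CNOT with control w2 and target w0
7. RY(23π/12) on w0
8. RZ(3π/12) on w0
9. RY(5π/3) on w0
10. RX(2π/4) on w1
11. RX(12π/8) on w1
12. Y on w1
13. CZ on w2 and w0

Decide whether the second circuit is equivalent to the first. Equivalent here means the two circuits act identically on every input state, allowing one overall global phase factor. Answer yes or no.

Yes: on every input state the two circuits agree up to one overall phase factor.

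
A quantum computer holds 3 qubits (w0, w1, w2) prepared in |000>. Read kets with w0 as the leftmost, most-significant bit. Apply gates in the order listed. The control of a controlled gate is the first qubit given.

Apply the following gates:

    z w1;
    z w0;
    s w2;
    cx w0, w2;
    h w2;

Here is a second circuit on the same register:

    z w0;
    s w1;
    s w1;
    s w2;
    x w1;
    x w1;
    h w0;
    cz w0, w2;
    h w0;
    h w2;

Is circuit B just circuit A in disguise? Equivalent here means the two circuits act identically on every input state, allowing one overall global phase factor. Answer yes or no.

No, they are not equivalent — no single phase factor reconciles the two unitaries.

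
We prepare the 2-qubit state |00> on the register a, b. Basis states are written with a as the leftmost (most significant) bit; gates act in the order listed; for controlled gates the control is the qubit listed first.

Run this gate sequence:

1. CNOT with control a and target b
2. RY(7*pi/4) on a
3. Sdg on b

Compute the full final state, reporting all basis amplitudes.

After the circuit, the state carries amplitude -sqrt(sqrt(2) + 2)/2 on |00>, 0 on |01>, sqrt(2 - sqrt(2))/2 on |10>, 0 on |11>.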